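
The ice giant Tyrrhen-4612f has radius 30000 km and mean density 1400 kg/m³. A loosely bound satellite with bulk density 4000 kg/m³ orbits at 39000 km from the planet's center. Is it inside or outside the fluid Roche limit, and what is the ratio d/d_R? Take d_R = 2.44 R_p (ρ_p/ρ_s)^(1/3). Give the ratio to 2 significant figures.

d_R = 2.44 × (30000 km) × (1400/4000)^(1/3) = 51590 km
d/d_R = (39000) / (51590) = 0.76
Since d/d_R < 1, the body is inside the Roche limit.

inside; d/d_R ≈ 0.76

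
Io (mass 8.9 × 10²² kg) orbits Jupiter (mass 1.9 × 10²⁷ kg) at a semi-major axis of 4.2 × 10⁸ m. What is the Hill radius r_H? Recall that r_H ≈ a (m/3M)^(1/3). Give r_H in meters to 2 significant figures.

1.0 × 10⁷ m

r_H ≈ a (m/3M)^(1/3)
    = (4.2 × 10⁸) × (8.9 × 10²² / (3 × 1.9 × 10²⁷))^(1/3)
    = 1.0 × 10⁷ m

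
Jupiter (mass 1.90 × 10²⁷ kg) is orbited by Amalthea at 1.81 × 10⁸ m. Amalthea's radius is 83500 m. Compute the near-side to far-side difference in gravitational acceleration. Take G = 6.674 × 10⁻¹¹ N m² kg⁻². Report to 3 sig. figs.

7.14 × 10⁻³ m/s²

a_tidal = 4GMr/d³
        = 4 × (6.674 × 10⁻¹¹) × (1.90 × 10²⁷) × (83500) / (1.81 × 10⁸)³
        = 7.14 × 10⁻³ m/s²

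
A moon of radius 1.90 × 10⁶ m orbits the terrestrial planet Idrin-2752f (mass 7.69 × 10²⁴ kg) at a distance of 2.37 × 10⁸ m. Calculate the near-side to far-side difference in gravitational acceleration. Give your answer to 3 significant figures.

2.93 × 10⁻⁴ m/s²

Δg = 4GMr/d³
   = 4 × (6.674 × 10⁻¹¹) × (7.69 × 10²⁴) × (1.90 × 10⁶) / (2.37 × 10⁸)³
   = 2.93 × 10⁻⁴ m/s²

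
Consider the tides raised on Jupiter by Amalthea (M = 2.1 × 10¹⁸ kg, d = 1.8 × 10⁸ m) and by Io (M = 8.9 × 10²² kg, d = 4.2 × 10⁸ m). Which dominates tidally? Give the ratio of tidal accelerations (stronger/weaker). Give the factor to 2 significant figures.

Tidal stretch scales as M/d³; compute that for each body.
Amalthea: (2.1 × 10¹⁸) / (1.8 × 10⁸)³ = 3.601 × 10⁻⁷
Io: (8.9 × 10²²) / (4.2 × 10⁸)³ = 1.201 × 10⁻³
Ratio (larger/smaller) = 3300

Io, by a factor of ≈ 3300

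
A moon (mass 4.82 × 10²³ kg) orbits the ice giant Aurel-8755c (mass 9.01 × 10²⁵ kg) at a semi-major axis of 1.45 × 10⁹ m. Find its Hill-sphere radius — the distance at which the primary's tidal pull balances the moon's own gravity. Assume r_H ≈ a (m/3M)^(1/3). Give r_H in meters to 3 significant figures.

1.76 × 10⁸ m

r_H ≈ a (m/3M)^(1/3)
    = (1.45 × 10⁹) × (4.82 × 10²³ / (3 × 9.01 × 10²⁵))^(1/3)
    = 1.76 × 10⁸ m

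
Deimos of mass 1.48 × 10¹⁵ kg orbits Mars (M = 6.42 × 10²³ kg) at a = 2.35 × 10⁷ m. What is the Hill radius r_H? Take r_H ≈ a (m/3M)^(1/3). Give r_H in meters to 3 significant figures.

2.15 × 10⁴ m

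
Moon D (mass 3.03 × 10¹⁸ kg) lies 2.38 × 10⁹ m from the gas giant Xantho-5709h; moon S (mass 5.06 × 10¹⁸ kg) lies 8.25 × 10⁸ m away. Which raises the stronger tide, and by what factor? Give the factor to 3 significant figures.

The tide-raising term goes as M/d³ (the gradient of a 1/d² field).
Moon D: (3.03 × 10¹⁸) / (2.38 × 10⁹)³ = 2.248 × 10⁻¹⁰
Moon S: (5.06 × 10¹⁸) / (8.25 × 10⁸)³ = 9.011 × 10⁻⁹
Ratio (larger/smaller) = 40.1

Moon S, by a factor of ≈ 40.1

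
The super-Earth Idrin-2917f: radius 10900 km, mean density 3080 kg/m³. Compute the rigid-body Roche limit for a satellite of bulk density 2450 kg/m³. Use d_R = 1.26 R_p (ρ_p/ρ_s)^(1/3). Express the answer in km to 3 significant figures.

14800 km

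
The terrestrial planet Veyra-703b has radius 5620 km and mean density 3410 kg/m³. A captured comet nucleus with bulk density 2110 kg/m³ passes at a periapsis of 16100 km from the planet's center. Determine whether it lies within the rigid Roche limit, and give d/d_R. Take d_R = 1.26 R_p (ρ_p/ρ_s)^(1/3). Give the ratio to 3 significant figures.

outside; d/d_R ≈ 1.94

d_R = 1.26 × (5620 km) × (3410/2110)^(1/3) = 8310 km
d/d_R = (16100) / (8310) = 1.94
Since d/d_R > 1, the body is outside the Roche limit.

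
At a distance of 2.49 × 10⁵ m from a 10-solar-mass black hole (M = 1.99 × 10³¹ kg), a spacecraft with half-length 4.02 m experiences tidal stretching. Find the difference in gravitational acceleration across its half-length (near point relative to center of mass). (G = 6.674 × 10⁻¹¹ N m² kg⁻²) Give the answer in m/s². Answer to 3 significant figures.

Δg = 2GMr/d³
   = 2 × (6.674 × 10⁻¹¹) × (1.99 × 10³¹) × (4.02) / (2.49 × 10⁵)³
   = 6.92 × 10⁵ m/s²

6.92 × 10⁵ m/s²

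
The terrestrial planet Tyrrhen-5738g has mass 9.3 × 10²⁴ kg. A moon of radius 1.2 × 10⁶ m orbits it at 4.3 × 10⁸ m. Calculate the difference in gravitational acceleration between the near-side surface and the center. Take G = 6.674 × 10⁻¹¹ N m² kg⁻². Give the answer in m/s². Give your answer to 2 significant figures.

1.9 × 10⁻⁵ m/s²

Δg = 2GMr/d³
   = 2 × (6.674 × 10⁻¹¹) × (9.3 × 10²⁴) × (1.2 × 10⁶) / (4.3 × 10⁸)³
   = 1.9 × 10⁻⁵ m/s²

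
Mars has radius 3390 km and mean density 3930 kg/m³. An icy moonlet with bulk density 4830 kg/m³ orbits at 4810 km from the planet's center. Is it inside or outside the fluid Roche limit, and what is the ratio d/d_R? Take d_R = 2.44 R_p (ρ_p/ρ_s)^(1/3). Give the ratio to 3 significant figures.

inside; d/d_R ≈ 0.623

d_R = 2.44 × (3390 km) × (3930/4830)^(1/3) = 7722 km
d/d_R = (4810) / (7722) = 0.623
Since d/d_R < 1, the body is inside the Roche limit.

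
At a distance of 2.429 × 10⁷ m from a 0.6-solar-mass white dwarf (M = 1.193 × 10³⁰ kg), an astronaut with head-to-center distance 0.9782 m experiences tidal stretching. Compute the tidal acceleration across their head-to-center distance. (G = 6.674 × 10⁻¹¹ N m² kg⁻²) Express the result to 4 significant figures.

1.087 × 10⁻² m/s²

Δa = 2GMr/d³
   = 2 × (6.674 × 10⁻¹¹) × (1.193 × 10³⁰) × (0.9782) / (2.429 × 10⁷)³
   = 1.087 × 10⁻² m/s²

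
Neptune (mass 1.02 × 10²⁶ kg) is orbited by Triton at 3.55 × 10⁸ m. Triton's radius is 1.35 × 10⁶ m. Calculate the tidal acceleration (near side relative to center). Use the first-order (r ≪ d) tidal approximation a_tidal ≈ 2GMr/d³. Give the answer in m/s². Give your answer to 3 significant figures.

4.11 × 10⁻⁴ m/s²

a_tidal = 2GMr/d³
        = 2 × (6.674 × 10⁻¹¹) × (1.02 × 10²⁶) × (1.35 × 10⁶) / (3.55 × 10⁸)³
        = 4.11 × 10⁻⁴ m/s²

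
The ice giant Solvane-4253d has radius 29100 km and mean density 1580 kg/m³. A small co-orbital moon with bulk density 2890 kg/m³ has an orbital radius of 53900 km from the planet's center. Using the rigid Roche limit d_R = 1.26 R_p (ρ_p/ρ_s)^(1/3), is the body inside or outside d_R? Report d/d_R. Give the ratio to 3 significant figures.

outside; d/d_R ≈ 1.80

d_R = 1.26 × (29100 km) × (1580/2890)^(1/3) = 29980 km
d/d_R = (53900) / (29980) = 1.80
Since d/d_R > 1, the body is outside the Roche limit.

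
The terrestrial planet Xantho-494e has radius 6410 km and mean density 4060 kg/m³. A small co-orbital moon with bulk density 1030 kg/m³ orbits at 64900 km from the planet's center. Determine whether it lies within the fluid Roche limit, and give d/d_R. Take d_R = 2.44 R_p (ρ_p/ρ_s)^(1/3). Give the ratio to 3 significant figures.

d_R = 2.44 × (6410 km) × (4060/1030)^(1/3) = 24710 km
d/d_R = (64900) / (24710) = 2.63
Since d/d_R > 1, the body is outside the Roche limit.

outside; d/d_R ≈ 2.63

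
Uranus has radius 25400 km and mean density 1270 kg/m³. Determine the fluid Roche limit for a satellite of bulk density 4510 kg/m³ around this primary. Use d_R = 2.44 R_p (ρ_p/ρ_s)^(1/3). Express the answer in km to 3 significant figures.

40600 km

d_R = 2.44 × 25400 km × (1270/4510)^(1/3)
    = 40600 km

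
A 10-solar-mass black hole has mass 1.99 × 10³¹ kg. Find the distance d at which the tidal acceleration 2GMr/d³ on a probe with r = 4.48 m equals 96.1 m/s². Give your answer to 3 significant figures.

4.98 × 10⁶ m

2GMr/d³ = a_tidal  ⇒  d = (2GMr / a_tidal)^(1/3)
d = (2 × 6.674×10⁻¹¹ × (1.99 × 10³¹) × (4.48) / (96.1))^(1/3)
  = 4.98 × 10⁶ m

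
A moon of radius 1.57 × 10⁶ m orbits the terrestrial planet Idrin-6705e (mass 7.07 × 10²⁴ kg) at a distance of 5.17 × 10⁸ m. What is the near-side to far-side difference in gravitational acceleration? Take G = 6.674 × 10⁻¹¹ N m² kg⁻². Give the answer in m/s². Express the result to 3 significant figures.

Differencing GM/(d−r)² and GM/(d+r)² to first order in r/d gives 4GMr/d³.
Δa = 4GMr/d³
   = 4 × (6.674 × 10⁻¹¹) × (7.07 × 10²⁴) × (1.57 × 10⁶) / (5.17 × 10⁸)³
   = 2.14 × 10⁻⁵ m/s²

2.14 × 10⁻⁵ m/s²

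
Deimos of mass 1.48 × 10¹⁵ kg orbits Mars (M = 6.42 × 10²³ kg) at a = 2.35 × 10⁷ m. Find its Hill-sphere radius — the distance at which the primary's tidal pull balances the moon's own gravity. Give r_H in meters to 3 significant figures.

r_H ≈ a (m/3M)^(1/3)
    = (2.35 × 10⁷) × (1.48 × 10¹⁵ / (3 × 6.42 × 10²³))^(1/3)
    = 2.15 × 10⁴ m

2.15 × 10⁴ m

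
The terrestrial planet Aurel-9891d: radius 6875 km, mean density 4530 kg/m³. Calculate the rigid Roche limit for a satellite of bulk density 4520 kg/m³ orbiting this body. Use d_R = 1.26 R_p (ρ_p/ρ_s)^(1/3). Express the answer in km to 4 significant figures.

8669 km

d_R = 1.26 × 6875 km × (4530/4520)^(1/3)
    = 8669 km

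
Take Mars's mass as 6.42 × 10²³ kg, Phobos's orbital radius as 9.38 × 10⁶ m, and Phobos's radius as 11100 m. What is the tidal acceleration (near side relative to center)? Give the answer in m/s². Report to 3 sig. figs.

1.15 × 10⁻³ m/s²

a_tidal = 2GMr/d³
        = 2 × (6.674 × 10⁻¹¹) × (6.42 × 10²³) × (11100) / (9.38 × 10⁶)³
        = 1.15 × 10⁻³ m/s²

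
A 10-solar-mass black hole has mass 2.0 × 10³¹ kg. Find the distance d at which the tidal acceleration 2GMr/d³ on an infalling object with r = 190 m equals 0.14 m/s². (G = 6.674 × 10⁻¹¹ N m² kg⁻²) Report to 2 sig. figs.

2GMr/d³ = a_tidal  ⇒  d = (2GMr / a_tidal)^(1/3)
d = (2 × 6.674×10⁻¹¹ × (2.0 × 10³¹) × (190) / (0.14))^(1/3)
  = 1.5 × 10⁸ m

1.5 × 10⁸ m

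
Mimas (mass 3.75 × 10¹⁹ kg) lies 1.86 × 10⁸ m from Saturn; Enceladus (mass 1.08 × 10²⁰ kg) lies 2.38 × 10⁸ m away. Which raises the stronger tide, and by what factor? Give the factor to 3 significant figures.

Enceladus, by a factor of ≈ 1.37

Tidal stretch scales as M/d³; compute that for each body.
Mimas: (3.75 × 10¹⁹) / (1.86 × 10⁸)³ = 5.828 × 10⁻⁶
Enceladus: (1.08 × 10²⁰) / (2.38 × 10⁸)³ = 8.011 × 10⁻⁶
Ratio (larger/smaller) = 1.37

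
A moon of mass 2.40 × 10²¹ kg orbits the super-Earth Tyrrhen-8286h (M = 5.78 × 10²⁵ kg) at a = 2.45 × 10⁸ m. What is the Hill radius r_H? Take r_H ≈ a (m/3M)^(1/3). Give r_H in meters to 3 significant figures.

5.88 × 10⁶ m

r_H ≈ a (m/3M)^(1/3)
    = (2.45 × 10⁸) × (2.40 × 10²¹ / (3 × 5.78 × 10²⁵))^(1/3)
    = 5.88 × 10⁶ m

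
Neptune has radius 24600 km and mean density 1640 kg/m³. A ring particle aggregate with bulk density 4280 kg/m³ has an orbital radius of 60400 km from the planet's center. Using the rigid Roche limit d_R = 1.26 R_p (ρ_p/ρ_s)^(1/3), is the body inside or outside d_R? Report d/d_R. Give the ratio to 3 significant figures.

outside; d/d_R ≈ 2.68

d_R = 1.26 × (24600 km) × (1640/4280)^(1/3) = 22510 km
d/d_R = (60400) / (22510) = 2.68
Since d/d_R > 1, the body is outside the Roche limit.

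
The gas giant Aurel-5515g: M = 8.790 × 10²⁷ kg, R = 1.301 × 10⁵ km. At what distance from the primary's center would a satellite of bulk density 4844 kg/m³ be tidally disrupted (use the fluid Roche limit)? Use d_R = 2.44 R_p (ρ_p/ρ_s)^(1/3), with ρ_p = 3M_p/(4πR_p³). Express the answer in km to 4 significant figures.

ρ_p = 3M_p/(4πR_p³) = 3 × (8.790 × 10²⁷) / (4π × (1.301 × 10⁸ m)³) = 952.9 kg/m³
d_R = 2.44 × 1.301 × 10⁵ km × (952.9/4844)^(1/3)
    = 1.846 × 10⁵ km

1.846 × 10⁵ km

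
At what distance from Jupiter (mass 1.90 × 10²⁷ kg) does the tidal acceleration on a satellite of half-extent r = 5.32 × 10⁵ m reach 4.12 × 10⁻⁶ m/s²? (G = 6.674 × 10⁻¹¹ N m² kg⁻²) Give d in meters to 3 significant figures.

3.20 × 10⁹ m

2GMr/d³ = a_tidal  ⇒  d = (2GMr / a_tidal)^(1/3)
d = (2 × 6.674×10⁻¹¹ × (1.90 × 10²⁷) × (5.32 × 10⁵) / (4.12 × 10⁻⁶))^(1/3)
  = 3.20 × 10⁹ m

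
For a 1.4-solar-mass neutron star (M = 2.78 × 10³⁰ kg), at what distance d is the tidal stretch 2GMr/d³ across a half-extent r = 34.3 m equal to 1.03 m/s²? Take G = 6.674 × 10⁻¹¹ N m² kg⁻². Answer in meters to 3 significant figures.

2GMr/d³ = a_tidal  ⇒  d = (2GMr / a_tidal)^(1/3)
d = (2 × 6.674×10⁻¹¹ × (2.78 × 10³⁰) × (34.3) / (1.03))^(1/3)
  = 2.31 × 10⁷ m

2.31 × 10⁷ m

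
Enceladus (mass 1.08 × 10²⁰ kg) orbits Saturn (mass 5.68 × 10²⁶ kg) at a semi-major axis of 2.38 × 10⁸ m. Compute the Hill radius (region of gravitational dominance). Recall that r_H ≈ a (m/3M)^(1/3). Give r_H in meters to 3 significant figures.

9.49 × 10⁵ m

r_H ≈ a (m/3M)^(1/3)
    = (2.38 × 10⁸) × (1.08 × 10²⁰ / (3 × 5.68 × 10²⁶))^(1/3)
    = 9.49 × 10⁵ m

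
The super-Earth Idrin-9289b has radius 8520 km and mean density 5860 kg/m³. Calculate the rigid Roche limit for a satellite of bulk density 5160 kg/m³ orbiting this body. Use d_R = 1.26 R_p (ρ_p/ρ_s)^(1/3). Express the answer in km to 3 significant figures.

11200 km

d_R = 1.26 × 8520 km × (5860/5160)^(1/3)
    = 11200 km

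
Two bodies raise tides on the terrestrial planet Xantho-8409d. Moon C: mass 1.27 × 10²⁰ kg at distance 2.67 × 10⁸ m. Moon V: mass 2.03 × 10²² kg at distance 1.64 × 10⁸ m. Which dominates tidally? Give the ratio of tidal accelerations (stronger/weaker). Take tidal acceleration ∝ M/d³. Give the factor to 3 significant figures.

Compare M/d³ for the two perturbers:
Moon C: (1.27 × 10²⁰) / (2.67 × 10⁸)³ = 6.672 × 10⁻⁶
Moon V: (2.03 × 10²²) / (1.64 × 10⁸)³ = 4.602 × 10⁻³
Ratio (larger/smaller) = 690

Moon V, by a factor of ≈ 690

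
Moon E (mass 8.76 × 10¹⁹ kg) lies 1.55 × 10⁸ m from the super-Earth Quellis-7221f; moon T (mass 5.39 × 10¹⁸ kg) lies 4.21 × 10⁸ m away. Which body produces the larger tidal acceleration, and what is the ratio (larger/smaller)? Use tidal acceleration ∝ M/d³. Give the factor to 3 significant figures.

Compare M/d³ for the two perturbers:
Moon E: (8.76 × 10¹⁹) / (1.55 × 10⁸)³ = 2.352 × 10⁻⁵
Moon T: (5.39 × 10¹⁸) / (4.21 × 10⁸)³ = 7.223 × 10⁻⁸
Ratio (larger/smaller) = 326

Moon E, by a factor of ≈ 326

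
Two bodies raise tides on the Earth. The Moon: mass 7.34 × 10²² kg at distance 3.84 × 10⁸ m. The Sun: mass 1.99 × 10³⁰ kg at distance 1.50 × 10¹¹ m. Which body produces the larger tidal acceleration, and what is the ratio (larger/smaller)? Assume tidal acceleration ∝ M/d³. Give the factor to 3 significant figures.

The Moon, by a factor of ≈ 2.20

Tidal acceleration ∝ M/d³, so compare M/d³ for each.
The Moon: (7.34 × 10²²) / (3.84 × 10⁸)³ = 1.296 × 10⁻³
The Sun: (1.99 × 10³⁰) / (1.50 × 10¹¹)³ = 5.896 × 10⁻⁴
Ratio (larger/smaller) = 2.20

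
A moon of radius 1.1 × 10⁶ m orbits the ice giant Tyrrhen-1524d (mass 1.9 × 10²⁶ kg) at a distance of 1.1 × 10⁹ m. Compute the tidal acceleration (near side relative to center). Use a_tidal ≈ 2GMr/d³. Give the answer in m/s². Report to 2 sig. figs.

a_tidal = 2GMr/d³
        = 2 × (6.674 × 10⁻¹¹) × (1.9 × 10²⁶) × (1.1 × 10⁶) / (1.1 × 10⁹)³
        = 2.1 × 10⁻⁵ m/s²

2.1 × 10⁻⁵ m/s²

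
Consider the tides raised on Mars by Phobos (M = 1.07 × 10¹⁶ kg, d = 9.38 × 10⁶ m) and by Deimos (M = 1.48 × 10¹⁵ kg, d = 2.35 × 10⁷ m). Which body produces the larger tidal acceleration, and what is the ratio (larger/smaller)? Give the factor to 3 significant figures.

Phobos, by a factor of ≈ 114

The tide-raising term goes as M/d³ (the gradient of a 1/d² field).
Phobos: (1.07 × 10¹⁶) / (9.38 × 10⁶)³ = 1.297 × 10⁻⁵
Deimos: (1.48 × 10¹⁵) / (2.35 × 10⁷)³ = 1.140 × 10⁻⁷
Ratio (larger/smaller) = 114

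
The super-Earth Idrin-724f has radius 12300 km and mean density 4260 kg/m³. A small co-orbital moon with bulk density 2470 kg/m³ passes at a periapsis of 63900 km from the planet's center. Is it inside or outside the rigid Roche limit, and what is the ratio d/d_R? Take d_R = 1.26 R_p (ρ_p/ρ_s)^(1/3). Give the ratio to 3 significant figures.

outside; d/d_R ≈ 3.44

d_R = 1.26 × (12300 km) × (4260/2470)^(1/3) = 18590 km
d/d_R = (63900) / (18590) = 3.44
Since d/d_R > 1, the body is outside the Roche limit.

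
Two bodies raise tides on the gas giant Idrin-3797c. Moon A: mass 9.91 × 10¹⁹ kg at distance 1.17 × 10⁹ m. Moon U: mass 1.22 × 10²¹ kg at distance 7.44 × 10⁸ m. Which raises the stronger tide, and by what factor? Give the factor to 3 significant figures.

Tidal stretch scales as M/d³; compute that for each body.
Moon A: (9.91 × 10¹⁹) / (1.17 × 10⁹)³ = 6.188 × 10⁻⁸
Moon U: (1.22 × 10²¹) / (7.44 × 10⁸)³ = 2.962 × 10⁻⁶
Ratio (larger/smaller) = 47.9

Moon U, by a factor of ≈ 47.9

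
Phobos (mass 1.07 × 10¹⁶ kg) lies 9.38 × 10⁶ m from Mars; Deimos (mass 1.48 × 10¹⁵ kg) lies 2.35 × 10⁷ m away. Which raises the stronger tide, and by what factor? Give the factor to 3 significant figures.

Compare M/d³ for the two perturbers:
Phobos: (1.07 × 10¹⁶) / (9.38 × 10⁶)³ = 1.297 × 10⁻⁵
Deimos: (1.48 × 10¹⁵) / (2.35 × 10⁷)³ = 1.140 × 10⁻⁷
Ratio (larger/smaller) = 114

Phobos, by a factor of ≈ 114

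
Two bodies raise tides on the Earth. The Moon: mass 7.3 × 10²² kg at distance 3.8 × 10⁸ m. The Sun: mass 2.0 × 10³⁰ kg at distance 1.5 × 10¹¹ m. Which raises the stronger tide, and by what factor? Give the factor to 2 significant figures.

The Moon, by a factor of ≈ 2.2

Tidal stretch scales as M/d³; compute that for each body.
The Moon: (7.3 × 10²²) / (3.8 × 10⁸)³ = 1.330 × 10⁻³
The Sun: (2.0 × 10³⁰) / (1.5 × 10¹¹)³ = 5.926 × 10⁻⁴
Ratio (larger/smaller) = 2.2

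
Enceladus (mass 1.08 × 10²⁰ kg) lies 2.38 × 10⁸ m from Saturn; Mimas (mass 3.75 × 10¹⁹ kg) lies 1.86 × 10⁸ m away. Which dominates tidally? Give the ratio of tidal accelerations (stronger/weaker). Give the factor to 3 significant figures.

Enceladus, by a factor of ≈ 1.37

Tidal stretch scales as M/d³; compute that for each body.
Enceladus: (1.08 × 10²⁰) / (2.38 × 10⁸)³ = 8.011 × 10⁻⁶
Mimas: (3.75 × 10¹⁹) / (1.86 × 10⁸)³ = 5.828 × 10⁻⁶
Ratio (larger/smaller) = 1.37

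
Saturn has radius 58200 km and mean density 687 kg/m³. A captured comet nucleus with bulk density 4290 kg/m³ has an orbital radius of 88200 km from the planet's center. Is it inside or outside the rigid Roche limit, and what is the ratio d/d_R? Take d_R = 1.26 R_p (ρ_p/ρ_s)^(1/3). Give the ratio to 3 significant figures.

d_R = 1.26 × (58200 km) × (687/4290)^(1/3) = 39820 km
d/d_R = (88200) / (39820) = 2.21
Since d/d_R > 1, the body is outside the Roche limit.

outside; d/d_R ≈ 2.21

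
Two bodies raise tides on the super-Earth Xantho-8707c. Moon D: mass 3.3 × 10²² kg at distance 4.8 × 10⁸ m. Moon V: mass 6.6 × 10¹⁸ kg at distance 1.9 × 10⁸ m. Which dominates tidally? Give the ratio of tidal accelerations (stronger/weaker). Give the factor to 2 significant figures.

Moon D, by a factor of ≈ 310

The tide-raising term goes as M/d³ (the gradient of a 1/d² field).
Moon D: (3.3 × 10²²) / (4.8 × 10⁸)³ = 2.984 × 10⁻⁴
Moon V: (6.6 × 10¹⁸) / (1.9 × 10⁸)³ = 9.622 × 10⁻⁷
Ratio (larger/smaller) = 310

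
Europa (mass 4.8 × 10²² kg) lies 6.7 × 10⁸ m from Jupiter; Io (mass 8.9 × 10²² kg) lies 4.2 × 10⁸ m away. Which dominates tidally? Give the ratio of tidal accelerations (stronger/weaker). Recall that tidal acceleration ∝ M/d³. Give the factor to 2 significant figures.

Tidal acceleration ∝ M/d³, so compare M/d³ for each.
Europa: (4.8 × 10²²) / (6.7 × 10⁸)³ = 1.596 × 10⁻⁴
Io: (8.9 × 10²²) / (4.2 × 10⁸)³ = 1.201 × 10⁻³
Ratio (larger/smaller) = 7.5

Io, by a factor of ≈ 7.5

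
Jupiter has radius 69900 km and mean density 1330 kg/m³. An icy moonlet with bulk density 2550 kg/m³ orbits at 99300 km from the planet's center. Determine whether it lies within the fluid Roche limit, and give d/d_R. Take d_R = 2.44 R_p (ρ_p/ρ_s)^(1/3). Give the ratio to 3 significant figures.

d_R = 2.44 × (69900 km) × (1330/2550)^(1/3) = 1.373 × 10⁵ km
d/d_R = (99300) / (1.373 × 10⁵) = 0.723
Since d/d_R < 1, the body is inside the Roche limit.

inside; d/d_R ≈ 0.723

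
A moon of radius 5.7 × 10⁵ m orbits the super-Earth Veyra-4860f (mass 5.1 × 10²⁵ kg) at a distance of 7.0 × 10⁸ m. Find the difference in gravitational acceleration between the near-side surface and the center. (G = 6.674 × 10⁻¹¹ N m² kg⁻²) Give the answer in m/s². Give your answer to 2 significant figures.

1.1 × 10⁻⁵ m/s²

Δa = 2GMr/d³
   = 2 × (6.674 × 10⁻¹¹) × (5.1 × 10²⁵) × (5.7 × 10⁵) / (7.0 × 10⁸)³
   = 1.1 × 10⁻⁵ m/s²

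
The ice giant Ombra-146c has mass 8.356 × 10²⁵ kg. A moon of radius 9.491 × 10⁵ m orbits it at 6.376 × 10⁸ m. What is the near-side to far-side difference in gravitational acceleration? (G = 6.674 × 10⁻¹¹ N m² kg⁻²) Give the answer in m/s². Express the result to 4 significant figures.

8.168 × 10⁻⁵ m/s²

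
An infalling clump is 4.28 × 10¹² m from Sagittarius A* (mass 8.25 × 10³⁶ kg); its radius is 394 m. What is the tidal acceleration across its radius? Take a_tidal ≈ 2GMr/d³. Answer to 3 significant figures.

5.53 × 10⁻⁹ m/s²

Δa = 2GMr/d³
   = 2 × (6.674 × 10⁻¹¹) × (8.25 × 10³⁶) × (394) / (4.28 × 10¹²)³
   = 5.53 × 10⁻⁹ m/s²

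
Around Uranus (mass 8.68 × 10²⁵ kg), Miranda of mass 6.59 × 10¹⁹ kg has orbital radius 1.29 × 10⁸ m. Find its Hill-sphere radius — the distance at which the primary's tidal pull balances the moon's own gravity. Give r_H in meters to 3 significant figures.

8.16 × 10⁵ m

r_H ≈ a (m/3M)^(1/3)
    = (1.29 × 10⁸) × (6.59 × 10¹⁹ / (3 × 8.68 × 10²⁵))^(1/3)
    = 8.16 × 10⁵ m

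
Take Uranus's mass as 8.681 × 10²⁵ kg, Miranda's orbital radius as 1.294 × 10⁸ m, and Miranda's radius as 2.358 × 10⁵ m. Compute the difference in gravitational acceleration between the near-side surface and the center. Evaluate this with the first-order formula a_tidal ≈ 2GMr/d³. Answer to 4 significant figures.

Since r ≪ d, expand the inverse-square field across one radius to get the leading 2GMr/d³ term.
a_tidal = 2GMr/d³
        = 2 × (6.674 × 10⁻¹¹) × (8.681 × 10²⁵) × (2.358 × 10⁵) / (1.294 × 10⁸)³
        = 1.261 × 10⁻³ m/s²

1.261 × 10⁻³ m/s²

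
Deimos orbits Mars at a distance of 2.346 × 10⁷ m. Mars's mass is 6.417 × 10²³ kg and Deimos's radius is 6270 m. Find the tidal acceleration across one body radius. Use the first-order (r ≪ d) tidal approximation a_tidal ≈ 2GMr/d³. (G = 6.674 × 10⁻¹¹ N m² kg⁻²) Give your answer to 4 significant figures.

4.159 × 10⁻⁵ m/s²

a_tidal = 2GMr/d³
        = 2 × (6.674 × 10⁻¹¹) × (6.417 × 10²³) × (6270) / (2.346 × 10⁷)³
        = 4.159 × 10⁻⁵ m/s²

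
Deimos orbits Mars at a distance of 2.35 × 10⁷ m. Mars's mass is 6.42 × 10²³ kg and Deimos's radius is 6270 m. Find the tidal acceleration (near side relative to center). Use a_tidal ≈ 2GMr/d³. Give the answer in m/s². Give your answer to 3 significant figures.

4.14 × 10⁻⁵ m/s²

Δa = 2GMr/d³
   = 2 × (6.674 × 10⁻¹¹) × (6.42 × 10²³) × (6270) / (2.35 × 10⁷)³
   = 4.14 × 10⁻⁵ m/s²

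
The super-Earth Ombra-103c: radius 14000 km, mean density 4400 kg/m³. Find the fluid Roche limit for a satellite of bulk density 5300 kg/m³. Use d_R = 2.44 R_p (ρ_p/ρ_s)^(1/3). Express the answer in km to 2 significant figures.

d_R = 2.44 × 14000 km × (4400/5300)^(1/3)
    = 32000 km

32000 km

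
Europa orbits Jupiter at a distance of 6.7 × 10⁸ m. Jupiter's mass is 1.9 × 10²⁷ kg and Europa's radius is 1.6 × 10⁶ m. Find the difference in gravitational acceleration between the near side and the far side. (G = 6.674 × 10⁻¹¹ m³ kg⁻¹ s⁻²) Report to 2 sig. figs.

2.7 × 10⁻³ m/s²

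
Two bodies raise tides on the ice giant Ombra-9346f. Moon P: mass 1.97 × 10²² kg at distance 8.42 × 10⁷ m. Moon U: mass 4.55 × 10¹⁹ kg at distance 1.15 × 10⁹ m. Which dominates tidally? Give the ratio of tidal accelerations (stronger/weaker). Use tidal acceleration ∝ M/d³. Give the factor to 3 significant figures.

Moon P, by a factor of ≈ 1.10 × 10⁶

Compare M/d³ for the two perturbers:
Moon P: (1.97 × 10²²) / (8.42 × 10⁷)³ = 3.300 × 10⁻²
Moon U: (4.55 × 10¹⁹) / (1.15 × 10⁹)³ = 2.992 × 10⁻⁸
Ratio (larger/smaller) = 1.10 × 10⁶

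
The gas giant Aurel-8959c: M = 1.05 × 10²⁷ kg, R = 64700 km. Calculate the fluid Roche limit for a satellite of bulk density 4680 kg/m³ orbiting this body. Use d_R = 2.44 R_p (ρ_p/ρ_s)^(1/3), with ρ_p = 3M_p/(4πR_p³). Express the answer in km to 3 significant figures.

92000 km

ρ_p = 3M_p/(4πR_p³) = 3 × (1.05 × 10²⁷) / (4π × (6.47 × 10⁷ m)³) = 926 kg/m³
d_R = 2.44 × 64700 km × (926/4680)^(1/3)
    = 92000 km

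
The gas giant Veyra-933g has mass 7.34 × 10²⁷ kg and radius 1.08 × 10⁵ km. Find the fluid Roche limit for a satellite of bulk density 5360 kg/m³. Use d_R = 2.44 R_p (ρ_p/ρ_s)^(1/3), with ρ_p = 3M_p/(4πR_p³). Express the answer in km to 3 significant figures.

1.68 × 10⁵ km

ρ_p = 3M_p/(4πR_p³) = 3 × (7.34 × 10²⁷) / (4π × (1.08 × 10⁸ m)³) = 1390 kg/m³
d_R = 2.44 × 1.08 × 10⁵ km × (1390/5360)^(1/3)
    = 1.68 × 10⁵ km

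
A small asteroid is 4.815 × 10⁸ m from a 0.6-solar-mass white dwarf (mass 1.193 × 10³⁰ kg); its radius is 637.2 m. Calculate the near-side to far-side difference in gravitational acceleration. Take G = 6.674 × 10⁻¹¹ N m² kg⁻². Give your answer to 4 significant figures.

1.818 × 10⁻³ m/s²

The field gradient is 2GM/d³; across the full diameter 2r the difference is 4GMr/d³.
Δg = 4GMr/d³
   = 4 × (6.674 × 10⁻¹¹) × (1.193 × 10³⁰) × (637.2) / (4.815 × 10⁸)³
   = 1.818 × 10⁻³ m/s²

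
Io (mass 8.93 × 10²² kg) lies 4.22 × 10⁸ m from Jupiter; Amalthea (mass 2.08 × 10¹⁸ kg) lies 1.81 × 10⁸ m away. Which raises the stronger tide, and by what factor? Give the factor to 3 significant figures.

Tidal acceleration ∝ M/d³, so compare M/d³ for each.
Io: (8.93 × 10²²) / (4.22 × 10⁸)³ = 1.188 × 10⁻³
Amalthea: (2.08 × 10¹⁸) / (1.81 × 10⁸)³ = 3.508 × 10⁻⁷
Ratio (larger/smaller) = 3390

Io, by a factor of ≈ 3390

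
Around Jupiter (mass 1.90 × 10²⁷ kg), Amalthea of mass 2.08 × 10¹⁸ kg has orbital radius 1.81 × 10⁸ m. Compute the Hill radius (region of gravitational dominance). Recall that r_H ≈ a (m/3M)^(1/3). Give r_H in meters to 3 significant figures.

1.29 × 10⁵ m

r_H ≈ a (m/3M)^(1/3)
    = (1.81 × 10⁸) × (2.08 × 10¹⁸ / (3 × 1.90 × 10²⁷))^(1/3)
    = 1.29 × 10⁵ m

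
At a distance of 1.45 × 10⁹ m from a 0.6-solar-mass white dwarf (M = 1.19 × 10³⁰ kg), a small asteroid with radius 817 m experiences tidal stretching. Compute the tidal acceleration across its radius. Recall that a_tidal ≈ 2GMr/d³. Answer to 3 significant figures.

Δa = 2GMr/d³
   = 2 × (6.674 × 10⁻¹¹) × (1.19 × 10³⁰) × (817) / (1.45 × 10⁹)³
   = 4.26 × 10⁻⁵ m/s²

4.26 × 10⁻⁵ m/s²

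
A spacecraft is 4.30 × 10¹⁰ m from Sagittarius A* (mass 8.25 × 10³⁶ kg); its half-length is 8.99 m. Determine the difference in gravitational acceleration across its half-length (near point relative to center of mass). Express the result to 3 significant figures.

a_tidal = 2GMr/d³
        = 2 × (6.674 × 10⁻¹¹) × (8.25 × 10³⁶) × (8.99) / (4.30 × 10¹⁰)³
        = 1.25 × 10⁻⁴ m/s²

1.25 × 10⁻⁴ m/s²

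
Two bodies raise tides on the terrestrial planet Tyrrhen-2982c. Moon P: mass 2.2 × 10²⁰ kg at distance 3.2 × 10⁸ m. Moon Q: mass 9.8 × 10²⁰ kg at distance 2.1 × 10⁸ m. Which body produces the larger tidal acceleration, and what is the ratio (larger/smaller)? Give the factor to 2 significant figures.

Moon Q, by a factor of ≈ 16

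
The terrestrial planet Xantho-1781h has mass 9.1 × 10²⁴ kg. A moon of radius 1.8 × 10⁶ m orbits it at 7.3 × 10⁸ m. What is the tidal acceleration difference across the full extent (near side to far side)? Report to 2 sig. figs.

Δa = 4GMr/d³
   = 4 × (6.674 × 10⁻¹¹) × (9.1 × 10²⁴) × (1.8 × 10⁶) / (7.3 × 10⁸)³
   = 1.1 × 10⁻⁵ m/s²

1.1 × 10⁻⁵ m/s²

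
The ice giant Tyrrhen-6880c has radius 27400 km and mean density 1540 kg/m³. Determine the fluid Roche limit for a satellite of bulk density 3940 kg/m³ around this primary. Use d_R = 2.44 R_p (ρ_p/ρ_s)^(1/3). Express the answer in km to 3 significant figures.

d_R = 2.44 × 27400 km × (1540/3940)^(1/3)
    = 48900 km

48900 km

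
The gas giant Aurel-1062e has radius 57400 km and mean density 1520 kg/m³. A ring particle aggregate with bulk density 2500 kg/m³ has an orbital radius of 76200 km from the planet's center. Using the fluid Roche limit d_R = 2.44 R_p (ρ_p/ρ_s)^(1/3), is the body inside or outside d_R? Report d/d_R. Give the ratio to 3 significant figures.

inside; d/d_R ≈ 0.642

d_R = 2.44 × (57400 km) × (1520/2500)^(1/3) = 1.187 × 10⁵ km
d/d_R = (76200) / (1.187 × 10⁵) = 0.642
Since d/d_R < 1, the body is inside the Roche limit.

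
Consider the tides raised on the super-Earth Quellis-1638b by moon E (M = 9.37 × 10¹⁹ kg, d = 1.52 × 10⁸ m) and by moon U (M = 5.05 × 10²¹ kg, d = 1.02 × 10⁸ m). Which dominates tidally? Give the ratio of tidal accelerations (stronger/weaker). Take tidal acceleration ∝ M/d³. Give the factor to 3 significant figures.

Moon U, by a factor of ≈ 178

Tidal stretch scales as M/d³; compute that for each body.
Moon E: (9.37 × 10¹⁹) / (1.52 × 10⁸)³ = 2.668 × 10⁻⁵
Moon U: (5.05 × 10²¹) / (1.02 × 10⁸)³ = 4.759 × 10⁻³
Ratio (larger/smaller) = 178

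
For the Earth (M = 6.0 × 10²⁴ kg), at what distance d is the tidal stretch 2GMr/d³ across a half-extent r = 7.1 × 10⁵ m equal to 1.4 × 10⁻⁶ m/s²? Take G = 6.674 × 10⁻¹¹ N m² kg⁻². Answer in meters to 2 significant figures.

7.4 × 10⁸ m

2GMr/d³ = a_tidal  ⇒  d = (2GMr / a_tidal)^(1/3)
d = (2 × 6.674×10⁻¹¹ × (6.0 × 10²⁴) × (7.1 × 10⁵) / (1.4 × 10⁻⁶))^(1/3)
  = 7.4 × 10⁸ m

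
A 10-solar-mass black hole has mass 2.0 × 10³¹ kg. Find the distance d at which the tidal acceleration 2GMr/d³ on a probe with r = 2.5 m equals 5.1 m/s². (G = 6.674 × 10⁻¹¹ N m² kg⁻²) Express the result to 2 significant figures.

1.1 × 10⁷ m

2GMr/d³ = a_tidal  ⇒  d = (2GMr / a_tidal)^(1/3)
d = (2 × 6.674×10⁻¹¹ × (2.0 × 10³¹) × (2.5) / (5.1))^(1/3)
  = 1.1 × 10⁷ m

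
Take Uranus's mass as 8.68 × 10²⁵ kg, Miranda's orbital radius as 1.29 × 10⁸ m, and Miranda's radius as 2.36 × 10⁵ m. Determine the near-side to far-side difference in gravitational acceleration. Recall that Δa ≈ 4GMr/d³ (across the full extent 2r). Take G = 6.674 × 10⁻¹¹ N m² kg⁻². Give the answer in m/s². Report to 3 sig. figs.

2.55 × 10⁻³ m/s²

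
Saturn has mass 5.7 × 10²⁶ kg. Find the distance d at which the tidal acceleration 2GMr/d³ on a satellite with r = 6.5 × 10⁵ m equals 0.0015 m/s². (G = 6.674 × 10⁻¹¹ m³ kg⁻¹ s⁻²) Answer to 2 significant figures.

3.2 × 10⁸ m

2GMr/d³ = a_tidal  ⇒  d = (2GMr / a_tidal)^(1/3)
d = (2 × 6.674×10⁻¹¹ × (5.7 × 10²⁶) × (6.5 × 10⁵) / (0.0015))^(1/3)
  = 3.2 × 10⁸ m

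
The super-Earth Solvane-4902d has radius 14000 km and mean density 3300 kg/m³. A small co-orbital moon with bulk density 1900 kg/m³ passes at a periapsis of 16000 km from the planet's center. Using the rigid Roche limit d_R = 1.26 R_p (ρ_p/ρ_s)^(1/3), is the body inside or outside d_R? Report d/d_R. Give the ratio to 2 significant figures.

inside; d/d_R ≈ 0.75

d_R = 1.26 × (14000 km) × (3300/1900)^(1/3) = 21200 km
d/d_R = (16000) / (21200) = 0.75
Since d/d_R < 1, the body is inside the Roche limit.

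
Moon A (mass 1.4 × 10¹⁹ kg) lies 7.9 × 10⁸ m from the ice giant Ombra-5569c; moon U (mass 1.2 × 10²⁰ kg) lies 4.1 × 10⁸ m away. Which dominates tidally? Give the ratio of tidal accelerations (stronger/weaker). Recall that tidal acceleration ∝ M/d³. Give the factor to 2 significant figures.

Moon U, by a factor of ≈ 61

Tidal acceleration ∝ M/d³, so compare M/d³ for each.
Moon A: (1.4 × 10¹⁹) / (7.9 × 10⁸)³ = 2.840 × 10⁻⁸
Moon U: (1.2 × 10²⁰) / (4.1 × 10⁸)³ = 1.741 × 10⁻⁶
Ratio (larger/smaller) = 61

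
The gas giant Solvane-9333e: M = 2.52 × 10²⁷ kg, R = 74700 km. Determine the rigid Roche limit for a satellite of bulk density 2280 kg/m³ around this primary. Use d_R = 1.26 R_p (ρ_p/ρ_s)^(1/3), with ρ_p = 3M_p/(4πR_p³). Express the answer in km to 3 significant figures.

ρ_p = 3M_p/(4πR_p³) = 3 × (2.52 × 10²⁷) / (4π × (7.47 × 10⁷ m)³) = 1440 kg/m³
d_R = 1.26 × 74700 km × (1440/2280)^(1/3)
    = 80800 km

80800 km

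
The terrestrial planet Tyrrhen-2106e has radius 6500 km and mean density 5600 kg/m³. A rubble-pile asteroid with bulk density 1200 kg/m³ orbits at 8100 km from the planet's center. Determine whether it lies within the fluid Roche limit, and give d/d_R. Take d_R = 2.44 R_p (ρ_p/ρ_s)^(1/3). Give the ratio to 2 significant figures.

inside; d/d_R ≈ 0.31

d_R = 2.44 × (6500 km) × (5600/1200)^(1/3) = 26500 km
d/d_R = (8100) / (26500) = 0.31
Since d/d_R < 1, the body is inside the Roche limit.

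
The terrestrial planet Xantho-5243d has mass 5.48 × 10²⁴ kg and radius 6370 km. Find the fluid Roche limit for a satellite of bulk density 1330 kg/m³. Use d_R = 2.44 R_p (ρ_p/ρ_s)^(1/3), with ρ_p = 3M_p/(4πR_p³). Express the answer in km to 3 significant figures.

ρ_p = 3M_p/(4πR_p³) = 3 × (5.48 × 10²⁴) / (4π × (6.37 × 10⁶ m)³) = 5060 kg/m³
d_R = 2.44 × 6370 km × (5060/1330)^(1/3)
    = 24300 km

24300 km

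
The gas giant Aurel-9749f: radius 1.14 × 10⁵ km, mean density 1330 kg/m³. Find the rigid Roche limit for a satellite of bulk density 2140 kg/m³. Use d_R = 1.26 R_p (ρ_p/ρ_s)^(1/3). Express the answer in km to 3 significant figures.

1.23 × 10⁵ km

d_R = 1.26 × 1.14 × 10⁵ km × (1330/2140)^(1/3)
    = 1.23 × 10⁵ km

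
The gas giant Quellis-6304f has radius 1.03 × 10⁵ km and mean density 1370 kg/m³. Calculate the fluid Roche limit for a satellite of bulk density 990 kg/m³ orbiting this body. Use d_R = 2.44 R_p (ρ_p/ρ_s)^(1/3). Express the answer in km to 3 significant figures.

d_R = 2.44 × 1.03 × 10⁵ km × (1370/990)^(1/3)
    = 2.80 × 10⁵ km

2.80 × 10⁵ km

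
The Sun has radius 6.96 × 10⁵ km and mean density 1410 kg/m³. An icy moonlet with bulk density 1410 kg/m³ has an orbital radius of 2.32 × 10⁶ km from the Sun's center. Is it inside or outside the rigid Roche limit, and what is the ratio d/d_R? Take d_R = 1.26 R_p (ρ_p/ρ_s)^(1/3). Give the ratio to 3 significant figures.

d_R = 1.26 × (6.96 × 10⁵ km) × (1410/1410)^(1/3) = 8.770 × 10⁵ km
d/d_R = (2.32 × 10⁶) / (8.770 × 10⁵) = 2.65
Since d/d_R > 1, the body is outside the Roche limit.

outside; d/d_R ≈ 2.65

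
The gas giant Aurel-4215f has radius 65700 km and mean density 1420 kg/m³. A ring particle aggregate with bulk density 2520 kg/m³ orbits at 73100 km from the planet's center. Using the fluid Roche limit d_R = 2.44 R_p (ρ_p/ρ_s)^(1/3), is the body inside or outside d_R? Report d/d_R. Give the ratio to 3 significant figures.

inside; d/d_R ≈ 0.552

d_R = 2.44 × (65700 km) × (1420/2520)^(1/3) = 1.324 × 10⁵ km
d/d_R = (73100) / (1.324 × 10⁵) = 0.552
Since d/d_R < 1, the body is inside the Roche limit.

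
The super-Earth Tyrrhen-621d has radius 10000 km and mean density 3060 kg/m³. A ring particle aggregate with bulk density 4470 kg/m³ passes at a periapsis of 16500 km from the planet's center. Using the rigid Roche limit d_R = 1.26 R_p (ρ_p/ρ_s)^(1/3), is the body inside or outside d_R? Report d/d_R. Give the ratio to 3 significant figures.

d_R = 1.26 × (10000 km) × (3060/4470)^(1/3) = 11100 km
d/d_R = (16500) / (11100) = 1.49
Since d/d_R > 1, the body is outside the Roche limit.

outside; d/d_R ≈ 1.49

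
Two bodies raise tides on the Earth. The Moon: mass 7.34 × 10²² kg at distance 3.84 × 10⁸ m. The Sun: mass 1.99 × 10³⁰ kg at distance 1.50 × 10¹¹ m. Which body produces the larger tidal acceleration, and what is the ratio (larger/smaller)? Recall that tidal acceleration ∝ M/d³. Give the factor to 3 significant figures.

Tidal stretch scales as M/d³; compute that for each body.
The Moon: (7.34 × 10²²) / (3.84 × 10⁸)³ = 1.296 × 10⁻³
The Sun: (1.99 × 10³⁰) / (1.50 × 10¹¹)³ = 5.896 × 10⁻⁴
Ratio (larger/smaller) = 2.20

The Moon, by a factor of ≈ 2.20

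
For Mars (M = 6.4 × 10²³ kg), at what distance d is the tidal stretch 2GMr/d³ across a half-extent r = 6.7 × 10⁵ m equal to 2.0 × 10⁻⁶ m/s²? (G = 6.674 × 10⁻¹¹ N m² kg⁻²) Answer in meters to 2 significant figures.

2GMr/d³ = a_tidal  ⇒  d = (2GMr / a_tidal)^(1/3)
d = (2 × 6.674×10⁻¹¹ × (6.4 × 10²³) × (6.7 × 10⁵) / (2.0 × 10⁻⁶))^(1/3)
  = 3.1 × 10⁸ m

3.1 × 10⁸ m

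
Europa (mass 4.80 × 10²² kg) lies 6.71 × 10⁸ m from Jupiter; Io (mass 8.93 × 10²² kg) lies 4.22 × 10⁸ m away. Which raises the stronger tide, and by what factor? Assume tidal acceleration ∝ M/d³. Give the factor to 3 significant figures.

Io, by a factor of ≈ 7.48

Compare M/d³ for the two perturbers:
Europa: (4.80 × 10²²) / (6.71 × 10⁸)³ = 1.589 × 10⁻⁴
Io: (8.93 × 10²²) / (4.22 × 10⁸)³ = 1.188 × 10⁻³
Ratio (larger/smaller) = 7.48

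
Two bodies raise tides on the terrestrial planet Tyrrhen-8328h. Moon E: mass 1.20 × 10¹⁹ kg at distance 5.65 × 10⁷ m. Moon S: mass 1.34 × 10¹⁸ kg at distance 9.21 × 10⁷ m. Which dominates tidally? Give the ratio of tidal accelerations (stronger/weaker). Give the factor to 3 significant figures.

Tidal stretch scales as M/d³; compute that for each body.
Moon E: (1.20 × 10¹⁹) / (5.65 × 10⁷)³ = 6.653 × 10⁻⁵
Moon S: (1.34 × 10¹⁸) / (9.21 × 10⁷)³ = 1.715 × 10⁻⁶
Ratio (larger/smaller) = 38.8

Moon E, by a factor of ≈ 38.8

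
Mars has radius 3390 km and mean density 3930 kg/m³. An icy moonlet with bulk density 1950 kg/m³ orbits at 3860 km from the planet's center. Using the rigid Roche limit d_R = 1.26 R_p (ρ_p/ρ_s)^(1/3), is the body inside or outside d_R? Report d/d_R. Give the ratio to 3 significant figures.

inside; d/d_R ≈ 0.715

d_R = 1.26 × (3390 km) × (3930/1950)^(1/3) = 5395 km
d/d_R = (3860) / (5395) = 0.715
Since d/d_R < 1, the body is inside the Roche limit.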